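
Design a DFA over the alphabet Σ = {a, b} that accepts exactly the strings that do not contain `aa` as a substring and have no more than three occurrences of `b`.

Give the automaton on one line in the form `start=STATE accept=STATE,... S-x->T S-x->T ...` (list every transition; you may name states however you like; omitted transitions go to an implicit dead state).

Handle the two conditions separately and then intersect. One (3 states) tracks partial matches of the forbidden pattern `aa`; the other (5 states) tracks the count of `b`s, saturating at 4. Each combined state is a pair, one component from each; accept when both components accept. After merging equivalent states the machine shrinks.
A 9-state machine:
        a   b  
>* q0   q1  q2 
 * q1   q3  q2 
 * q2   q4  q5 
   q3   q3  q3 
 * q4   q3  q5 
 * q5   q6  q7 
 * q6   q3  q7 
 * q7   q8  q3 
 * q8   q3  q3 
(> = start, * = accepting)

start=q0 accept=q0,q1,q2,q4,q5,q6,q7,q8 q0-a->q1 q0-b->q2 q1-a->q3 q1-b->q2 q2-a->q4 q2-b->q5 q3-a->q3 q3-b->q3 q4-a->q3 q4-b->q5 q5-a->q6 q5-b->q7 q6-a->q3 q6-b->q7 q7-a->q8 q7-b->q3 q8-a->q3 q8-b->q3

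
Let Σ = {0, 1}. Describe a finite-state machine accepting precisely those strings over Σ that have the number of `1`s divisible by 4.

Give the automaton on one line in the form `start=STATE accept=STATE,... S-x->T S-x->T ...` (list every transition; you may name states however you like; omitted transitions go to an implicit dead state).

The only thing that matters is how many `1`s have appeared, reduced mod 4. Use one state per residue: q0 for 0, …, q3 for 3. Reading `1` moves to the next residue; anything else stays put. q0 is accepting.
With 4 states:
        0   1  
>* q0   q0  q1 
   q1   q1  q2 
   q2   q2  q3 
   q3   q3  q0 
(> = start, * = accepting)

start=q0 accept=q0 q0-0->q0 q0-1->q1 q1-0->q1 q1-1->q2 q2-0->q2 q2-1->q3 q3-0->q3 q3-1->q0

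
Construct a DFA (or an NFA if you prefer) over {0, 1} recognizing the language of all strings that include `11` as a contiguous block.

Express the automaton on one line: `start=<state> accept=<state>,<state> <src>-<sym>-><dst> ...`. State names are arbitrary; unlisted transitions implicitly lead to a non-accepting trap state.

start=q0 accept=q2 q0-0->q0 q0-1->q1 q1-0->q0 q1-1->q2 q2-0->q2 q2-1->q2

Track how much of `11` has been matched so far: state q0 is no progress, q2 is the absorbing accept state reached once `11` has occurred. Intermediate states record partial matches; on a mismatch, fall back to the longest reusable overlap.
3 states suffice.
        0   1  
>  q0   q0  q1 
   q1   q0  q2 
 * q2   q2  q2 
(> = start, * = accepting)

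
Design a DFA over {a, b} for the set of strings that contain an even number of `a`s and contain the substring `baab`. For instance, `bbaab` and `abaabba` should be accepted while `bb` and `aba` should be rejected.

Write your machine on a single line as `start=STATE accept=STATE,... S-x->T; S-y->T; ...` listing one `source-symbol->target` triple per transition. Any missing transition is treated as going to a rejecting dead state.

start=q0; accept=q8; q0-a->q1; q0-b->q2; q1-a->q0; q1-b->q3; q2-a->q4; q2-b->q2; q3-a->q5; q3-b->q3; q4-a->q6; q4-b->q3; q5-a->q7; q5-b->q2; q6-a->q1; q6-b->q8; q7-a->q0; q7-b->q9; q8-a->q9; q8-b->q8; q9-a->q8; q9-b->q9

Run two small machines in parallel and take their product. The first has 2 states tracking the count of `a`s modulo 2; the second has 5 states tracking whether and how much of `baab` has been seen. A product state is a pair (one from each), accepting exactly when both do.
A 10-state machine:
        a   b  
>  q0   q1  q2 
   q1   q0  q3 
   q2   q4  q2 
   q3   q5  q3 
   q4   q6  q3 
   q5   q7  q2 
   q6   q1  q8 
   q7   q0  q9 
 * q8   q9  q8 
   q9   q8  q9 
(> = start, * = accepting)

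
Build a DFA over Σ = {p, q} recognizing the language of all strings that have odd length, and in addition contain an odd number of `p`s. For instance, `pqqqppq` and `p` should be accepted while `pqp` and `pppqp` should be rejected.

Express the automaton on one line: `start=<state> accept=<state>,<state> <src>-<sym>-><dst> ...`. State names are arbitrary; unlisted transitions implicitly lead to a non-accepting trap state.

start=A accept=B A-p->B A-q->C B-p->A B-q->D C-p->D C-q->A D-p->C D-q->B

Build one automaton per condition and run them in lockstep. One (2 states) tracks the input length modulo 2; the other (2 states) tracks the count of `p`s modulo 2. Each combined state is a pair, one component from each; accept when both components accept.
A 4-state machine:
       p  q 
>  A   B  C 
 * B   A  D 
   C   D  A 
   D   C  B 
(> = start, * = accepting)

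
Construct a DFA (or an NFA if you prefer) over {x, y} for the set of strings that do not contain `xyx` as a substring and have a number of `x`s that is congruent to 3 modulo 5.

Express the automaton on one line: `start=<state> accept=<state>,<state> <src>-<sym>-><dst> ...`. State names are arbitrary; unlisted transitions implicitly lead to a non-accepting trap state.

Handle the two conditions separately and then intersect. One (4 states) tracks partial matches of the forbidden pattern `xyx`; the other (5 states) tracks the count of `x`s modulo 5. Each combined state is a pair, one component from each; accept when both components accept. Equivalent product states are then merged.
          x    y  
>  q0     q1   q0 
   q1     q2   q3 
   q2     q4   q5 
   q3     q6   q7 
 * q4     q8   q9 
   q5     q6  q10 
   q6     q6   q6 
   q7     q2   q7 
   q8    q11  q12 
 * q9     q6  q13 
   q10    q4  q10 
   q11    q1  q14 
   q12    q6  q15 
 * q13    q8  q13 
   q14    q6   q0 
   q15   q11  q15 
(> = start, * = accepting)

start=q0 accept=q4,q9,q13 q0-x->q1 q0-y->q0 q1-x->q2 q1-y->q3 q2-x->q4 q2-y->q5 q3-x->q6 q3-y->q7 q4-x->q8 q4-y->q9 q5-x->q6 q5-y->q10 q6-x->q6 q6-y->q6 q7-x->q2 q7-y->q7 q8-x->q11 q8-y->q12 q9-x->q6 q9-y->q13 q10-x->q4 q10-y->q10 q11-x->q1 q11-y->q14 q12-x->q6 q12-y->q15 q13-x->q8 q13-y->q13 q14-x->q6 q14-y->q0 q15-x->q11 q15-y->q15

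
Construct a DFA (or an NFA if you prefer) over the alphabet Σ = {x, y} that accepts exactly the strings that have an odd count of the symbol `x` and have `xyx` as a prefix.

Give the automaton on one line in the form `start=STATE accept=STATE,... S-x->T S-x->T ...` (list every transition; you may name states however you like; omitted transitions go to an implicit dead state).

start=q0 accept=q5 q0-x->q1 q0-y->q2 q1-x->q2 q1-y->q3 q2-x->q2 q2-y->q2 q3-x->q4 q3-y->q2 q4-x->q5 q4-y->q4 q5-x->q4 q5-y->q5

Build one automaton per condition and run them in lockstep. The first has 2 states tracking the count of `x`s modulo 2; the second has 5 states tracking whether the input so far still matches the prefix `xyx`. A product state is a pair (one from each), accepting exactly when both do. Equivalent product states are then merged.
6 states suffice.
        x   y  
>  q0   q1  q2 
   q1   q2  q3 
   q2   q2  q2 
   q3   q4  q2 
   q4   q5  q4 
 * q5   q4  q5 
(> = start, * = accepting)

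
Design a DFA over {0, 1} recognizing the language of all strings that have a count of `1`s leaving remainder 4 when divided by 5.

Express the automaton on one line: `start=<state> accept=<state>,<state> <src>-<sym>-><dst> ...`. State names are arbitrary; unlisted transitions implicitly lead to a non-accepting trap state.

start=q0 accept=q4 q0-0->q0 q0-1->q1 q1-0->q1 q1-1->q2 q2-0->q2 q2-1->q3 q3-0->q3 q3-1->q4 q4-0->q4 q4-1->q0

The only thing that matters is how many `1`s have appeared, reduced mod 5. Use one state per residue: q0 for 0, …, q4 for 4. Reading `1` moves to the next residue; anything else stays put. q4 is accepting.
With 5 states:
        0   1  
>  q0   q0  q1 
   q1   q1  q2 
   q2   q2  q3 
   q3   q3  q4 
 * q4   q4  q0 
(> = start, * = accepting)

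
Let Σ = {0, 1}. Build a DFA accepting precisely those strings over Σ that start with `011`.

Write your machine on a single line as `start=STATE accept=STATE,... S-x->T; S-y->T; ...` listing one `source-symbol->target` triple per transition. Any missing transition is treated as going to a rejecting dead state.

start=S0; accept=S3; S0-0->S1; S0-1->S4; S1-0->S4; S1-1->S2; S2-0->S4; S2-1->S3; S3-0->S3; S3-1->S3; S4-0->S4; S4-1->S4

Check the first 3 symbols one by one: S0 through S2 record how many have matched `011` so far; any wrong symbol goes to the dead state S4. After all 3 match we enter the accepting sink S3.
With 5 states:
        0   1  
>  S0   S1  S4 
   S1   S4  S2 
   S2   S4  S3 
 * S3   S3  S3 
   S4   S4  S4 
(> = start, * = accepting)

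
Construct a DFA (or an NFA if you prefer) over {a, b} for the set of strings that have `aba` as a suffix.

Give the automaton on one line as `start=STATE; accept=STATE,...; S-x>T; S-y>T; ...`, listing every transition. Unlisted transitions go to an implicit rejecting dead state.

start=q0; accept=q3; q0-a>q1; q0-b>q0; q1-a>q1; q1-b>q2; q2-a>q3; q2-b>q0; q3-a>q1; q3-b>q2

Remember how much of `aba` the current input suffix matches. State q0 means no match yet; q1 means the last symbol is `a`; q2 means the last 2 symbols are `ab`; q3 means the last 3 symbols are `aba`. Only q3 accepts. On a mismatch, fall back to the longest proper suffix that is still a prefix of `aba`.
4 states suffice.
        a   b  
>  q0   q1  q0 
   q1   q1  q2 
   q2   q3  q0 
 * q3   q1  q2 
(> = start, * = accepting)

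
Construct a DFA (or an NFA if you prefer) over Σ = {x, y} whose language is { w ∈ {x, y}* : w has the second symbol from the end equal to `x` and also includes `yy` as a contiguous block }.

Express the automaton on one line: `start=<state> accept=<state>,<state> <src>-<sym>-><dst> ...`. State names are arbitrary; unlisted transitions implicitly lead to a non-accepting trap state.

start=q0 accept=q4,q5 q0-x->q0 q0-y->q1 q1-x->q0 q1-y->q2 q2-x->q3 q2-y->q2 q3-x->q4 q3-y->q5 q4-x->q4 q4-y->q5 q5-x->q3 q5-y->q2

Build one automaton per condition and run them in lockstep. One (7 states) tracks the last 2 symbols read; the other (3 states) tracks whether and how much of `yy` has been seen. Each combined state is a pair, one component from each; accept when both components accept. Minimizing collapses redundant product states.
        x   y  
>  q0   q0  q1 
   q1   q0  q2 
   q2   q3  q2 
   q3   q4  q5 
 * q4   q4  q5 
 * q5   q3  q2 
(> = start, * = accepting)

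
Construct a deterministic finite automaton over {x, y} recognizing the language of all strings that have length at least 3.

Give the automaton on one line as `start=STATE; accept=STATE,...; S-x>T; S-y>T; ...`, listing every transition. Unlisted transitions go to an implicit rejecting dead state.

Count input length up to 4: every symbol moves from S0 toward S4, which means 'more than 3' and absorbs. Accept from {S3, S4}.
        x   y  
>  S0   S1  S1 
   S1   S2  S2 
   S2   S3  S3 
 * S3   S4  S4 
 * S4   S4  S4 
(> = start, * = accepting)

start=S0; accept=S3,S4; S0-x>S1; S0-y>S1; S1-x>S2; S1-y>S2; S2-x>S3; S2-y>S3; S3-x>S4; S3-y>S4; S4-x>S4; S4-y>S4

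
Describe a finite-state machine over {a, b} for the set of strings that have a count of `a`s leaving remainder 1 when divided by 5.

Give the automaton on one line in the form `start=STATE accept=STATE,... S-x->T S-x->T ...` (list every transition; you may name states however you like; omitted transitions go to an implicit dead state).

The only thing that matters is how many `a`s have appeared, reduced mod 5. Use one state per residue: q0 for 0, …, q4 for 4. Reading `a` moves to the next residue; anything else stays put. q1 is accepting.
A 5-state machine:
        a   b  
>  q0   q1  q0 
 * q1   q2  q1 
   q2   q3  q2 
   q3   q4  q3 
   q4   q0  q4 
(> = start, * = accepting)

start=q0 accept=q1 q0-a->q1 q0-b->q0 q1-a->q2 q1-b->q1 q2-a->q3 q2-b->q2 q3-a->q4 q3-b->q3 q4-a->q0 q4-b->q4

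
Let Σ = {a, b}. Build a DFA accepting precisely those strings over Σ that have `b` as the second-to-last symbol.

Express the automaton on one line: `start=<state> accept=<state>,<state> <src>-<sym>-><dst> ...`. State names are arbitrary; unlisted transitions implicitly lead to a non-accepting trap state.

Because acceptance depends on a position counted from the end, the machine has to buffer the most recent 2 symbols. Make each state the string of the last up-to-2 symbols read; on input `x` shift the window left and append `x`. Accept when the buffered window has length 2 and begins with `b`.
A 7-state machine:
        a   b  
>  S0   S1  S2 
   S1   S3  S4 
   S2   S5  S6 
   S3   S3  S4 
   S4   S5  S6 
 * S5   S3  S4 
 * S6   S5  S6 
(> = start, * = accepting)

start=S0 accept=S5,S6 S0-a->S1 S0-b->S2 S1-a->S3 S1-b->S4 S2-a->S5 S2-b->S6 S3-a->S3 S3-b->S4 S4-a->S5 S4-b->S6 S5-a->S3 S5-b->S4 S6-a->S5 S6-b->S6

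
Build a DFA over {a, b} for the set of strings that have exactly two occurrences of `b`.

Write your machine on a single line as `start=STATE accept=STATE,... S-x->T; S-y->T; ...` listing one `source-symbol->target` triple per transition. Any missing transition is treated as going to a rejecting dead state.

Count `b`s, saturating at 3: states S0 through S2 mean 0 through 2 `b`s seen; S3 means more than 2. Each `b` increments (capped at S3); other symbols loop. Accept from {S2}.
A 4-state machine:
        a   b  
>  S0   S0  S1 
   S1   S1  S2 
 * S2   S2  S3 
   S3   S3  S3 
(> = start, * = accepting)

start=S0; accept=S2; S0-a->S0; S0-b->S1; S1-a->S1; S1-b->S2; S2-a->S2; S2-b->S3; S3-a->S3; S3-b->S3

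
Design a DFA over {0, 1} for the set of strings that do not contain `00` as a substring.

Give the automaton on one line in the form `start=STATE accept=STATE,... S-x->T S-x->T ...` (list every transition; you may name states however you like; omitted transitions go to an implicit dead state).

Track partial matches of the forbidden pattern `00`. State s2 is a dead state reached once `00` has occurred; every other state accepts. s0 means no part of `00` is currently matched.
        0   1  
>* s0   s1  s0 
 * s1   s2  s0 
   s2   s2  s2 
(> = start, * = accepting)

start=s0 accept=s0,s1 s0-0->s1 s0-1->s0 s1-0->s2 s1-1->s0 s2-0->s2 s2-1->s2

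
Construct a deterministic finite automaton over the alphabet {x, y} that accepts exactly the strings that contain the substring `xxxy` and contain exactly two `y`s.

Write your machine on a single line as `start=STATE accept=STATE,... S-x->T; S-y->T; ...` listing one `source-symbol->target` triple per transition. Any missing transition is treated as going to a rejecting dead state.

start=q0; accept=q9; q0-x->q1; q0-y->q2; q1-x->q3; q1-y->q2; q2-x->q4; q2-y->q5; q3-x->q6; q3-y->q2; q4-x->q7; q4-y->q5; q5-x->q5; q5-y->q5; q6-x->q6; q6-y->q8; q7-x->q8; q7-y->q5; q8-x->q8; q8-y->q9; q9-x->q9; q9-y->q5

Build one automaton per condition and run them in lockstep. One (5 states) tracks whether and how much of `xxxy` has been seen; the other (4 states) tracks the count of `y`s, saturating at 3. Each combined state is a pair, one component from each; accept when both components accept. Equivalent product states are then merged.
With 10 states:
        x   y  
>  q0   q1  q2 
   q1   q3  q2 
   q2   q4  q5 
   q3   q6  q2 
   q4   q7  q5 
   q5   q5  q5 
   q6   q6  q8 
   q7   q8  q5 
   q8   q8  q9 
 * q9   q9  q5 
(> = start, * = accepting)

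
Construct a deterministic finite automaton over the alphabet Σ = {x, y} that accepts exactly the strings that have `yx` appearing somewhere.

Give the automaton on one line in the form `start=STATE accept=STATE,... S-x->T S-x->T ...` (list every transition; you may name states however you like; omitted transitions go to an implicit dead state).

States S0..S1 record the length of the longest prefix of `yx` that matches the current input suffix. Reaching S2 means `yx` has been seen, and we stay there forever. Accept from S2.
With 3 states:
        x   y  
>  S0   S0  S1 
   S1   S2  S1 
 * S2   S2  S2 
(> = start, * = accepting)

start=S0 accept=S2 S0-x->S0 S0-y->S1 S1-x->S2 S1-y->S1 S2-x->S2 S2-y->S2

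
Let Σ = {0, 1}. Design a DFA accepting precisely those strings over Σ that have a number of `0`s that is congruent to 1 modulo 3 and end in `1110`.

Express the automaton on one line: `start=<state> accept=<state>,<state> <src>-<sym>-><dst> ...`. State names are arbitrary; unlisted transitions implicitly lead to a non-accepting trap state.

start=q0 accept=q6 q0-0->q1 q0-1->q2 q1-0->q3 q1-1->q1 q2-0->q1 q2-1->q4 q3-0->q0 q3-1->q3 q4-0->q1 q4-1->q5 q5-0->q6 q5-1->q5 q6-0->q3 q6-1->q1

Build one automaton per condition and run them in lockstep. One (3 states) tracks the count of `0`s modulo 3; the other (5 states) tracks how much of the suffix `1110` has currently been matched. Each combined state is a pair, one component from each; accept when both components accept. After merging equivalent states the machine shrinks.
With 7 states:
        0   1  
>  q0   q1  q2 
   q1   q3  q1 
   q2   q1  q4 
   q3   q0  q3 
   q4   q1  q5 
   q5   q6  q5 
 * q6   q3  q1 
(> = start, * = accepting)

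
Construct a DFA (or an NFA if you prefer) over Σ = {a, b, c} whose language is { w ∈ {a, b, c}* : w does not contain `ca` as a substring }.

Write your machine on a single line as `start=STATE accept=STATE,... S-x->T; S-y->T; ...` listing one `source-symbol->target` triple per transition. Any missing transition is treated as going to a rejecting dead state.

start=s0; accept=s0,s1; s0-a->s0; s0-b->s0; s0-c->s1; s1-a->s2; s1-b->s0; s1-c->s1; s2-a->s2; s2-b->s2; s2-c->s2

This is the complement of 'contains `ca`'. Use the same substring-matching states — s0 through s2 holding how much of `ca` has just been matched — but flip the accepting set: everything except the trap s2 accepts.
A 3-state machine:
        a   b   c  
>* s0   s0  s0  s1 
 * s1   s2  s0  s1 
   s2   s2  s2  s2 
(> = start, * = accepting)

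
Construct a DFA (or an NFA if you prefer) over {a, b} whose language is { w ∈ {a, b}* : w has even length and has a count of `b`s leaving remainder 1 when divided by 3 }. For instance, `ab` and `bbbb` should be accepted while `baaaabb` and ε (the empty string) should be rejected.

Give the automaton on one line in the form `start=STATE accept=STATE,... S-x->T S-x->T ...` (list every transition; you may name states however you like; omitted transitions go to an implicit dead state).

Handle the two conditions separately and then intersect. The first has 2 states tracking the input length modulo 2; the second has 3 states tracking the count of `b`s modulo 3. A product state is a pair (one from each), accepting exactly when both do.
6 states suffice.
        a   b  
>  S0   S1  S2 
   S1   S0  S3 
   S2   S3  S4 
 * S3   S2  S5 
   S4   S5  S1 
   S5   S4  S0 
(> = start, * = accepting)

start=S0 accept=S3 S0-a->S1 S0-b->S2 S1-a->S0 S1-b->S3 S2-a->S3 S2-b->S4 S3-a->S2 S3-b->S5 S4-a->S5 S4-b->S1 S5-a->S4 S5-b->S0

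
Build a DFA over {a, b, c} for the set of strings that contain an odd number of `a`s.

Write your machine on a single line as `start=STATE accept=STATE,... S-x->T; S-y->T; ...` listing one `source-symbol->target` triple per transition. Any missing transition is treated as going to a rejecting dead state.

The only thing that matters is how many `a`s have appeared, reduced mod 2. Use one state per residue: S0 for 0, …, S1 for 1. Reading `a` moves to the next residue; anything else stays put. S1 is accepting.
A 2-state machine:
        a   b   c  
>  S0   S1  S0  S0 
 * S1   S0  S1  S1 
(> = start, * = accepting)

start=S0; accept=S1; S0-a->S1; S0-b->S0; S0-c->S0; S1-a->S0; S1-b->S1; S1-c->S1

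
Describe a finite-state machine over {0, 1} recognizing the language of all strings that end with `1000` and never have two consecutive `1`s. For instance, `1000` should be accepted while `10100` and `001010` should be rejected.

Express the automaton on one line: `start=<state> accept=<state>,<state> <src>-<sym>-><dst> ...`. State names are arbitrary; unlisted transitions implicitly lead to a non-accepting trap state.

Run two small machines in parallel and take their product. One (5 states) tracks how much of the suffix `1000` has currently been matched; the other (3 states) tracks partial matches of the forbidden pattern `11`. Each combined state is a pair, one component from each; accept when both components accept. Minimizing collapses redundant product states.
       0  1 
>  A   A  B 
   B   C  D 
   C   E  B 
   D   D  D 
   E   F  B 
 * F   A  B 
(> = start, * = accepting)

start=A accept=F A-0->A A-1->B B-0->C B-1->D C-0->E C-1->B D-0->D D-1->D E-0->F E-1->B F-0->A F-1->B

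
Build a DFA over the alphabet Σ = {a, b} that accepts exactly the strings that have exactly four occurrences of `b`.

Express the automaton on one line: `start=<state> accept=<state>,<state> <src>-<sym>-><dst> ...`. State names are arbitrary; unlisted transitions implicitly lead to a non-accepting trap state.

start=q0 accept=q4 q0-a->q0 q0-b->q1 q1-a->q1 q1-b->q2 q2-a->q2 q2-b->q3 q3-a->q3 q3-b->q4 q4-a->q4 q4-b->q5 q5-a->q5 q5-b->q5

Count `b`s, saturating at 5: states q0 through q4 mean 0 through 4 `b`s seen; q5 means more than 4. Each `b` increments (capped at q5); other symbols loop. Accept from {q4}.
        a   b  
>  q0   q0  q1 
   q1   q1  q2 
   q2   q2  q3 
   q3   q3  q4 
 * q4   q4  q5 
   q5   q5  q5 
(> = start, * = accepting)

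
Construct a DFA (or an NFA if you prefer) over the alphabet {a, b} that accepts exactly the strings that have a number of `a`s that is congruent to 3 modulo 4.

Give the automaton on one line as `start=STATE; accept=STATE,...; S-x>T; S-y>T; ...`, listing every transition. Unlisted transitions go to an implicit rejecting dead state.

Keep the running count of `a`s modulo 4: each `a` advances along the cycle q0 → q1 → q2 → q3 → q0 while other symbols loop. Accept at q3.
With 4 states:
        a   b  
>  q0   q1  q0 
   q1   q2  q1 
   q2   q3  q2 
 * q3   q0  q3 
(> = start, * = accepting)

start=q0; accept=q3; q0-a>q1; q0-b>q0; q1-a>q2; q1-b>q1; q2-a>q3; q2-b>q2; q3-a>q0; q3-b>q3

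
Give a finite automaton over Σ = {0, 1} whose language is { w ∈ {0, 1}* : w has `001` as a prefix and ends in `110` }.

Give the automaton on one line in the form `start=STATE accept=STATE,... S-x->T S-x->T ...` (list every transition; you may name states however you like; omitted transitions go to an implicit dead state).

Handle the two conditions separately and then intersect. The first has 5 states tracking whether the input so far still matches the prefix `001`; the second has 4 states tracking how much of the suffix `110` has currently been matched. A product state is a pair (one from each), accepting exactly when both do. Equivalent product states are then merged.
An 8-state machine:
        0   1  
>  q0   q1  q2 
   q1   q3  q2 
   q2   q2  q2 
   q3   q2  q4 
   q4   q5  q6 
   q5   q5  q4 
   q6   q7  q6 
 * q7   q5  q4 
(> = start, * = accepting)

start=q0 accept=q7 q0-0->q1 q0-1->q2 q1-0->q3 q1-1->q2 q2-0->q2 q2-1->q2 q3-0->q2 q3-1->q4 q4-0->q5 q4-1->q6 q5-0->q5 q5-1->q4 q6-0->q7 q6-1->q6 q7-0->q5 q7-1->q4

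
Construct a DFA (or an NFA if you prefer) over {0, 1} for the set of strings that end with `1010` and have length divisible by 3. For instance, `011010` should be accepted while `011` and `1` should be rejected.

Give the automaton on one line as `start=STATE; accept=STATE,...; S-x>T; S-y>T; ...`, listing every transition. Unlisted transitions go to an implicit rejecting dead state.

Run two small machines in parallel and take their product. The first has 5 states tracking how much of the suffix `1010` has currently been matched; the second has 3 states tracking the input length modulo 3. A product state is a pair (one from each), accepting exactly when both do.
A 15-state machine:
       0  1 
>  A   B  C 
   B   D  E 
   C   F  E 
   D   A  G 
   E   H  G 
   F   A  I 
   G   J  C 
   H   B  K 
   I   L  C 
   J   D  M 
   K   N  E 
   L   D  M 
   M   O  G 
   N   A  I 
 * O   B  K 
(> = start, * = accepting)

start=A; accept=O; A-0>B; A-1>C; B-0>D; B-1>E; C-0>F; C-1>E; D-0>A; D-1>G; E-0>H; E-1>G; F-0>A; F-1>I; G-0>J; G-1>C; H-0>B; H-1>K; I-0>L; I-1>C; J-0>D; J-1>M; K-0>N; K-1>E; L-0>D; L-1>M; M-0>O; M-1>G; N-0>A; N-1>I; O-0>B; O-1>K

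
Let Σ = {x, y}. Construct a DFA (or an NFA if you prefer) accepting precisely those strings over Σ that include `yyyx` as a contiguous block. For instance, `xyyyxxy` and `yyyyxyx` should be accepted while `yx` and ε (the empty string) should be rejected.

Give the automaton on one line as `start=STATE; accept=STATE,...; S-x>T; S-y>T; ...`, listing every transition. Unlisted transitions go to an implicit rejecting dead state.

start=s0; accept=s4; s0-x>s0; s0-y>s1; s1-x>s0; s1-y>s2; s2-x>s0; s2-y>s3; s3-x>s4; s3-y>s3; s4-x>s4; s4-y>s4

States s0..s3 record the length of the longest prefix of `yyyx` that matches the current input suffix. Reaching s4 means `yyyx` has been seen, and we stay there forever. Accept from s4.
With 5 states:
        x   y  
>  s0   s0  s1 
   s1   s0  s2 
   s2   s0  s3 
   s3   s4  s3 
 * s4   s4  s4 
(> = start, * = accepting)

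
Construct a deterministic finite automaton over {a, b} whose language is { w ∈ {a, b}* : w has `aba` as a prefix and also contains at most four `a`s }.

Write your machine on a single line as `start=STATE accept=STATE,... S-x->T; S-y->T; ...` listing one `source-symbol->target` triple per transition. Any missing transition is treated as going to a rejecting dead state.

start=S0; accept=S7,S9,S11; S0-a->S1; S0-b->S2; S1-a->S3; S1-b->S4; S2-a->S5; S2-b->S2; S3-a->S6; S3-b->S3; S4-a->S7; S4-b->S5; S5-a->S3; S5-b->S5; S6-a->S8; S6-b->S6; S7-a->S9; S7-b->S7; S8-a->S10; S8-b->S8; S9-a->S11; S9-b->S9; S10-a->S10; S10-b->S10; S11-a->S12; S11-b->S11; S12-a->S12; S12-b->S12

Handle the two conditions separately and then intersect. One (5 states) tracks whether the input so far still matches the prefix `aba`; the other (6 states) tracks the count of `a`s, saturating at 5. Each combined state is a pair, one component from each; accept when both components accept.
A 13-state machine:
          a    b  
>  S0     S1   S2 
   S1     S3   S4 
   S2     S5   S2 
   S3     S6   S3 
   S4     S7   S5 
   S5     S3   S5 
   S6     S8   S6 
 * S7     S9   S7 
   S8    S10   S8 
 * S9    S11   S9 
   S10   S10  S10 
 * S11   S12  S11 
   S12   S12  S12 
(> = start, * = accepting)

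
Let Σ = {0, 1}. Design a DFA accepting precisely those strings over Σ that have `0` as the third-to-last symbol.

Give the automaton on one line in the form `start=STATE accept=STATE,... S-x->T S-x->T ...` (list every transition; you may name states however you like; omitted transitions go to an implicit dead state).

start=S0 accept=S7,S8,S9,S10 S0-0->S1 S0-1->S2 S1-0->S3 S1-1->S4 S2-0->S5 S2-1->S6 S3-0->S7 S3-1->S8 S4-0->S9 S4-1->S10 S5-0->S11 S5-1->S12 S6-0->S13 S6-1->S14 S7-0->S7 S7-1->S8 S8-0->S9 S8-1->S10 S9-0->S11 S9-1->S12 S10-0->S13 S10-1->S14 S11-0->S7 S11-1->S8 S12-0->S9 S12-1->S10 S13-0->S11 S13-1->S12 S14-0->S13 S14-1->S14

A DFA must remember the last 3 symbols (since which symbol is third-to-last isn't known until the input ends). Use one state per possible window of the last ≤3 symbols; accept from those whose window starts with `0`.
With 15 states:
          0    1  
>  S0     S1   S2 
   S1     S3   S4 
   S2     S5   S6 
   S3     S7   S8 
   S4     S9  S10 
   S5    S11  S12 
   S6    S13  S14 
 * S7     S7   S8 
 * S8     S9  S10 
 * S9    S11  S12 
 * S10   S13  S14 
   S11    S7   S8 
   S12    S9  S10 
   S13   S11  S12 
   S14   S13  S14 
(> = start, * = accepting)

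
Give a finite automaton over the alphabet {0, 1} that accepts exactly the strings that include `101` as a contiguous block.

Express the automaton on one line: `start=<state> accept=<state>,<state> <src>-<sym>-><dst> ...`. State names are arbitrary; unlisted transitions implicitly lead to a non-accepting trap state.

start=q0 accept=q3 q0-0->q0 q0-1->q1 q1-0->q2 q1-1->q1 q2-0->q0 q2-1->q3 q3-0->q3 q3-1->q3

States q0..q2 record the length of the longest prefix of `101` that matches the current input suffix. Reaching q3 means `101` has been seen, and we stay there forever. Accept from q3.
A 4-state machine:
        0   1  
>  q0   q0  q1 
   q1   q2  q1 
   q2   q0  q3 
 * q3   q3  q3 
(> = start, * = accepting)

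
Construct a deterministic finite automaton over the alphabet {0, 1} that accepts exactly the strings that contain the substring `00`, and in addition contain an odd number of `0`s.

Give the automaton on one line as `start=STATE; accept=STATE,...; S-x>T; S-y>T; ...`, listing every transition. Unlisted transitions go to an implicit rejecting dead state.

start=A; accept=E; A-0>B; A-1>A; B-0>C; B-1>D; C-0>E; C-1>C; D-0>F; D-1>D; E-0>C; E-1>E; F-0>E; F-1>A

Run two small machines in parallel and take their product. The first has 3 states tracking whether and how much of `00` has been seen; the second has 2 states tracking the count of `0`s modulo 2. A product state is a pair (one from each), accepting exactly when both do.
6 states suffice.
       0  1 
>  A   B  A 
   B   C  D 
   C   E  C 
   D   F  D 
 * E   C  E 
   F   E  A 
(> = start, * = accepting)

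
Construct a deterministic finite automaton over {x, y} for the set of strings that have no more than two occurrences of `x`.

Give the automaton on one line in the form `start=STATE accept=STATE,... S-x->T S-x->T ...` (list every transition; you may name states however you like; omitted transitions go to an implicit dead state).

Only the number of `x`s matters, and only up to 3. Make a chain q0 → q1 → q2 → q3 advanced by each `x` (with q3 absorbing); every other symbol self-loops. The accepting set is {q0, q1, q2}.
4 states suffice.
        x   y  
>* q0   q1  q0 
 * q1   q2  q1 
 * q2   q3  q2 
   q3   q3  q3 
(> = start, * = accepting)

start=q0 accept=q0,q1,q2 q0-x->q1 q0-y->q0 q1-x->q2 q1-y->q1 q2-x->q3 q2-y->q2 q3-x->q3 q3-y->q3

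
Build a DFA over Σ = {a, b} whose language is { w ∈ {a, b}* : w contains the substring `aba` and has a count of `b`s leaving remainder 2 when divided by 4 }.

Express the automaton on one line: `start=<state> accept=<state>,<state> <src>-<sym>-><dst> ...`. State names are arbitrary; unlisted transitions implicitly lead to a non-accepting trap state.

Run two small machines in parallel and take their product. One (4 states) tracks whether and how much of `aba` has been seen; the other (4 states) tracks the count of `b`s modulo 4. Each combined state is a pair, one component from each; accept when both components accept.
A 16-state machine:
          a    b  
>  q0     q1   q2 
   q1     q1   q3 
   q2     q4   q5 
   q3     q6   q5 
   q4     q4   q7 
   q5     q8   q9 
   q6     q6  q10 
   q7    q10   q9 
   q8     q8  q11 
   q9    q12   q0 
 * q10   q10  q13 
   q11   q13   q0 
   q12   q12  q14 
   q13   q13  q15 
   q14   q15   q2 
   q15   q15   q6 
(> = start, * = accepting)

start=q0 accept=q10 q0-a->q1 q0-b->q2 q1-a->q1 q1-b->q3 q2-a->q4 q2-b->q5 q3-a->q6 q3-b->q5 q4-a->q4 q4-b->q7 q5-a->q8 q5-b->q9 q6-a->q6 q6-b->q10 q7-a->q10 q7-b->q9 q8-a->q8 q8-b->q11 q9-a->q12 q9-b->q0 q10-a->q10 q10-b->q13 q11-a->q13 q11-b->q0 q12-a->q12 q12-b->q14 q13-a->q13 q13-b->q15 q14-a->q15 q14-b->q2 q15-a->q15 q15-b->q6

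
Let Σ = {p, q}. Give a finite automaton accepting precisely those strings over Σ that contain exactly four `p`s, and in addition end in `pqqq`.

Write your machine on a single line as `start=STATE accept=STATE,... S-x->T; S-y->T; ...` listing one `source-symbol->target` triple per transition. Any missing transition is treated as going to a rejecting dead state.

Build one automaton per condition and run them in lockstep. One (6 states) tracks the count of `p`s, saturating at 5; the other (5 states) tracks how much of the suffix `pqqq` has currently been matched. Each combined state is a pair, one component from each; accept when both components accept. Minimizing collapses redundant product states.
A 9-state machine:
       p  q 
>  A   B  A 
   B   C  B 
   C   D  C 
   D   E  D 
   E   F  G 
   F   F  F 
   G   F  H 
   H   F  I 
 * I   F  F 
(> = start, * = accepting)

start=A; accept=I; A-p->B; A-q->A; B-p->C; B-q->B; C-p->D; C-q->C; D-p->E; D-q->D; E-p->F; E-q->G; F-p->F; F-q->F; G-p->F; G-q->H; H-p->F; H-q->I; I-p->F; I-q->F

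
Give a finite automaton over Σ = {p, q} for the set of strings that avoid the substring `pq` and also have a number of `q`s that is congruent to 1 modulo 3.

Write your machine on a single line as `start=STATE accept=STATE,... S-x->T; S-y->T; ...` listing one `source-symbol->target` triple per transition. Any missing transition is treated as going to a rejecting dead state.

start=A; accept=C,D; A-p->B; A-q->C; B-p->B; B-q->B; C-p->D; C-q->E; D-p->D; D-q->B; E-p->B; E-q->A

Handle the two conditions separately and then intersect. The first has 3 states tracking partial matches of the forbidden pattern `pq`; the second has 3 states tracking the count of `q`s modulo 3. A product state is a pair (one from each), accepting exactly when both do. Minimizing collapses redundant product states.
With 5 states:
       p  q 
>  A   B  C 
   B   B  B 
 * C   D  E 
 * D   D  B 
   E   B  A 
(> = start, * = accepting)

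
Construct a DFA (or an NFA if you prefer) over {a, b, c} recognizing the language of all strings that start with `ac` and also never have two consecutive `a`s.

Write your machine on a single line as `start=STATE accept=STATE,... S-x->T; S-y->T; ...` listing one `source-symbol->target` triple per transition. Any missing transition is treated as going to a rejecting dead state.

start=q0; accept=q4,q6; q0-a->q1; q0-b->q2; q0-c->q2; q1-a->q3; q1-b->q2; q1-c->q4; q2-a->q5; q2-b->q2; q2-c->q2; q3-a->q3; q3-b->q3; q3-c->q3; q4-a->q6; q4-b->q4; q4-c->q4; q5-a->q3; q5-b->q2; q5-c->q2; q6-a->q7; q6-b->q4; q6-c->q4; q7-a->q7; q7-b->q7; q7-c->q7

Build one automaton per condition and run them in lockstep. The first has 4 states tracking whether the input so far still matches the prefix `ac`; the second has 3 states tracking partial matches of the forbidden pattern `aa`. A product state is a pair (one from each), accepting exactly when both do.
An 8-state machine:
        a   b   c  
>  q0   q1  q2  q2 
   q1   q3  q2  q4 
   q2   q5  q2  q2 
   q3   q3  q3  q3 
 * q4   q6  q4  q4 
   q5   q3  q2  q2 
 * q6   q7  q4  q4 
   q7   q7  q7  q7 
(> = start, * = accepting)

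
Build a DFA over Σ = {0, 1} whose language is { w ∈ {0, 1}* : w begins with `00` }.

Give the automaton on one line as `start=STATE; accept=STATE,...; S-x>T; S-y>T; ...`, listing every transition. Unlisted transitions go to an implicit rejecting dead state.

start=S0; accept=S2; S0-0>S1; S0-1>S3; S1-0>S2; S1-1>S3; S2-0>S2; S2-1>S2; S3-0>S3; S3-1>S3

Check the first 2 symbols one by one: S0 through S1 record how many have matched `00` so far; any wrong symbol goes to the dead state S3. After all 2 match we enter the accepting sink S2.
4 states suffice.
        0   1  
>  S0   S1  S3 
   S1   S2  S3 
 * S2   S2  S2 
   S3   S3  S3 
(> = start, * = accepting)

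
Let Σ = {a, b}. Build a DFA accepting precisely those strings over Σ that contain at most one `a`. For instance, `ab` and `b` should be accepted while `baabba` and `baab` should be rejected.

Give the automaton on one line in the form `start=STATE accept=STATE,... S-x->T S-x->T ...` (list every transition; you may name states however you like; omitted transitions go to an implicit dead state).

start=S0 accept=S0,S1 S0-a->S1 S0-b->S0 S1-a->S2 S1-b->S1 S2-a->S2 S2-b->S2

Count `a`s, saturating at 2: state S0 means no `a` yet, S1 means one `a` seen, S2 means more than one. Each `a` increments (capped at S2); other symbols loop. Accept from {S0, S1}.
With 3 states:
        a   b  
>* S0   S1  S0 
 * S1   S2  S1 
   S2   S2  S2 
(> = start, * = accepting)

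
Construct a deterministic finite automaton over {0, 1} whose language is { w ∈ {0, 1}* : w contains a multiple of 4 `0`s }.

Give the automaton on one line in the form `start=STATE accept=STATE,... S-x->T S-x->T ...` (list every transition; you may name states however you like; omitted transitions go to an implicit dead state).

The only thing that matters is how many `0`s have appeared, reduced mod 4. Use one state per residue: A for 0, …, D for 3. Reading `0` moves to the next residue; anything else stays put. A is accepting.
A 4-state machine:
       0  1 
>* A   B  A 
   B   C  B 
   C   D  C 
   D   A  D 
(> = start, * = accepting)

start=A accept=A A-0->B A-1->A B-0->C B-1->B C-0->D C-1->C D-0->A D-1->D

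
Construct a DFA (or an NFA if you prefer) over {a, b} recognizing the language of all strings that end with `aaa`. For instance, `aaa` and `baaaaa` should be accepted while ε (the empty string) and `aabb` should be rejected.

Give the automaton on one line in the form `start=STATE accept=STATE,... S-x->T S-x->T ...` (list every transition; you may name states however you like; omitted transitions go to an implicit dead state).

Let each state record the length of the longest suffix of the input read so far that is also a prefix of `aaa`. q1 means the last symbol is `a`; q2 means the last 2 symbols are `aa`; q3 means the last 3 symbols are `aaa`. Accept only at q3, where the string currently ends in `aaa`.
A 4-state machine:
        a   b  
>  q0   q1  q0 
   q1   q2  q0 
   q2   q3  q0 
 * q3   q3  q0 
(> = start, * = accepting)

start=q0 accept=q3 q0-a->q1 q0-b->q0 q1-a->q2 q1-b->q0 q2-a->q3 q2-b->q0 q3-a->q3 q3-b->q0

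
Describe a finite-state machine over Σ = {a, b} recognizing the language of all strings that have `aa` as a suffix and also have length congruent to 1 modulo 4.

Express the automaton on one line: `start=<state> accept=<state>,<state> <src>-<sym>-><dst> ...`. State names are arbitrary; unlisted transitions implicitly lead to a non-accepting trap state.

start=q0 accept=q5 q0-a->q1 q0-b->q1 q1-a->q2 q1-b->q2 q2-a->q3 q2-b->q3 q3-a->q4 q3-b->q0 q4-a->q5 q4-b->q1 q5-a->q2 q5-b->q2

Build one automaton per condition and run them in lockstep. One (3 states) tracks how much of the suffix `aa` has currently been matched; the other (4 states) tracks the input length modulo 4. Each combined state is a pair, one component from each; accept when both components accept. Minimizing collapses redundant product states.
        a   b  
>  q0   q1  q1 
   q1   q2  q2 
   q2   q3  q3 
   q3   q4  q0 
   q4   q5  q1 
 * q5   q2  q2 
(> = start, * = accepting)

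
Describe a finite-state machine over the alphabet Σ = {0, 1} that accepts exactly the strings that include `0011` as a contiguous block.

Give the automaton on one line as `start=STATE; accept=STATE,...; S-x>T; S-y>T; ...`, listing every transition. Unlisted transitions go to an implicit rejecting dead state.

start=s0; accept=s4; s0-0>s1; s0-1>s0; s1-0>s2; s1-1>s0; s2-0>s2; s2-1>s3; s3-0>s1; s3-1>s4; s4-0>s4; s4-1>s4

Track how much of `0011` has been matched so far: state s0 is no progress, s4 is the absorbing accept state reached once `0011` has occurred. Intermediate states record partial matches; on a mismatch, fall back to the longest reusable overlap.
A 5-state machine:
        0   1  
>  s0   s1  s0 
   s1   s2  s0 
   s2   s2  s3 
   s3   s1  s4 
 * s4   s4  s4 
(> = start, * = accepting)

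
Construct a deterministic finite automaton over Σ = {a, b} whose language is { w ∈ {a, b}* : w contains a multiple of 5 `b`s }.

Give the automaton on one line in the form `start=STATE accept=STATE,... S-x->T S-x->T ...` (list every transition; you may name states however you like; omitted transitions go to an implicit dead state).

start=S0 accept=S0 S0-a->S0 S0-b->S1 S1-a->S1 S1-b->S2 S2-a->S2 S2-b->S3 S3-a->S3 S3-b->S4 S4-a->S4 S4-b->S0

The only thing that matters is how many `b`s have appeared, reduced mod 5. Use one state per residue: S0 for 0, …, S4 for 4. Reading `b` moves to the next residue; anything else stays put. S0 is accepting.
5 states suffice.
        a   b  
>* S0   S0  S1 
   S1   S1  S2 
   S2   S2  S3 
   S3   S3  S4 
   S4   S4  S0 
(> = start, * = accepting)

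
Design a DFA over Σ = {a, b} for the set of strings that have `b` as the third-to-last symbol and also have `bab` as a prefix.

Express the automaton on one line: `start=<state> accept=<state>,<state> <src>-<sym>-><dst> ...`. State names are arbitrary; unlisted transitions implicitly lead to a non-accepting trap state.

Run two small machines in parallel and take their product. One (15 states) tracks the last 3 symbols read; the other (5 states) tracks whether the input so far still matches the prefix `bab`. Each combined state is a pair, one component from each; accept when both components accept. After merging equivalent states the machine shrinks.
A 12-state machine:
          a    b  
>  q0     q1   q2 
   q1     q1   q1 
   q2     q3   q1 
   q3     q1   q4 
 * q4     q5   q6 
   q5     q7   q4 
   q6     q8   q9 
 * q7    q10  q11 
 * q8     q7   q4 
 * q9     q8   q9 
   q10   q10  q11 
   q11    q5   q6 
(> = start, * = accepting)

start=q0 accept=q4,q7,q8,q9 q0-a->q1 q0-b->q2 q1-a->q1 q1-b->q1 q2-a->q3 q2-b->q1 q3-a->q1 q3-b->q4 q4-a->q5 q4-b->q6 q5-a->q7 q5-b->q4 q6-a->q8 q6-b->q9 q7-a->q10 q7-b->q11 q8-a->q7 q8-b->q4 q9-a->q8 q9-b->q9 q10-a->q10 q10-b->q11 q11-a->q5 q11-b->q6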